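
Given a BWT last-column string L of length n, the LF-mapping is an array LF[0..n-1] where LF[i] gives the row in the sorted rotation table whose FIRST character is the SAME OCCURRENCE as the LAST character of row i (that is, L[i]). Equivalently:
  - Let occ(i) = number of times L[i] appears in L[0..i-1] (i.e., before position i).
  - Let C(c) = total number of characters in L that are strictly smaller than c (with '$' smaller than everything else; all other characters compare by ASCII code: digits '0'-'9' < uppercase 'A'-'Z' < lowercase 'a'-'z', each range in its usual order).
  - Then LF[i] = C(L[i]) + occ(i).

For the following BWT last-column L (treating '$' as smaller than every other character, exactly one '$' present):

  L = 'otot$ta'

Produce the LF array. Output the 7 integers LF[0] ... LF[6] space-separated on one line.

Char counts: '$':1, 'a':1, 'o':2, 't':3
C (first-col start): C('$')=0, C('a')=1, C('o')=2, C('t')=4
L[0]='o': occ=0, LF[0]=C('o')+0=2+0=2
L[1]='t': occ=0, LF[1]=C('t')+0=4+0=4
L[2]='o': occ=1, LF[2]=C('o')+1=2+1=3
L[3]='t': occ=1, LF[3]=C('t')+1=4+1=5
L[4]='$': occ=0, LF[4]=C('$')+0=0+0=0
L[5]='t': occ=2, LF[5]=C('t')+2=4+2=6
L[6]='a': occ=0, LF[6]=C('a')+0=1+0=1

Answer: 2 4 3 5 0 6 1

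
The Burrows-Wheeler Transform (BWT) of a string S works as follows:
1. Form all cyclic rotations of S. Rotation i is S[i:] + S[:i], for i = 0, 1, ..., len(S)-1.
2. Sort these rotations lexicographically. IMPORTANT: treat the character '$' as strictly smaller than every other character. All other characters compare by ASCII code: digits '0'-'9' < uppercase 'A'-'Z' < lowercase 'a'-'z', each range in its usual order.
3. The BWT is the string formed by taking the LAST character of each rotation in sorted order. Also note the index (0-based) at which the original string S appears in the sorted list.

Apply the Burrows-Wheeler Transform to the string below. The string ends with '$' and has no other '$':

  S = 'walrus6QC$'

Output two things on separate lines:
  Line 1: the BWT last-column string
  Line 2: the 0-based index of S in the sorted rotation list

Answer: CsQ6walur$
9

Derivation:
All 10 rotations (rotation i = S[i:]+S[:i]):
  rot[0] = walrus6QC$
  rot[1] = alrus6QC$w
  rot[2] = lrus6QC$wa
  rot[3] = rus6QC$wal
  rot[4] = us6QC$walr
  rot[5] = s6QC$walru
  rot[6] = 6QC$walrus
  rot[7] = QC$walrus6
  rot[8] = C$walrus6Q
  rot[9] = $walrus6QC
Sorted (with $ < everything):
  sorted[0] = $walrus6QC  (last char: 'C')
  sorted[1] = 6QC$walrus  (last char: 's')
  sorted[2] = C$walrus6Q  (last char: 'Q')
  sorted[3] = QC$walrus6  (last char: '6')
  sorted[4] = alrus6QC$w  (last char: 'w')
  sorted[5] = lrus6QC$wa  (last char: 'a')
  sorted[6] = rus6QC$wal  (last char: 'l')
  sorted[7] = s6QC$walru  (last char: 'u')
  sorted[8] = us6QC$walr  (last char: 'r')
  sorted[9] = walrus6QC$  (last char: '$')
Last column: CsQ6walur$
Original string S is at sorted index 9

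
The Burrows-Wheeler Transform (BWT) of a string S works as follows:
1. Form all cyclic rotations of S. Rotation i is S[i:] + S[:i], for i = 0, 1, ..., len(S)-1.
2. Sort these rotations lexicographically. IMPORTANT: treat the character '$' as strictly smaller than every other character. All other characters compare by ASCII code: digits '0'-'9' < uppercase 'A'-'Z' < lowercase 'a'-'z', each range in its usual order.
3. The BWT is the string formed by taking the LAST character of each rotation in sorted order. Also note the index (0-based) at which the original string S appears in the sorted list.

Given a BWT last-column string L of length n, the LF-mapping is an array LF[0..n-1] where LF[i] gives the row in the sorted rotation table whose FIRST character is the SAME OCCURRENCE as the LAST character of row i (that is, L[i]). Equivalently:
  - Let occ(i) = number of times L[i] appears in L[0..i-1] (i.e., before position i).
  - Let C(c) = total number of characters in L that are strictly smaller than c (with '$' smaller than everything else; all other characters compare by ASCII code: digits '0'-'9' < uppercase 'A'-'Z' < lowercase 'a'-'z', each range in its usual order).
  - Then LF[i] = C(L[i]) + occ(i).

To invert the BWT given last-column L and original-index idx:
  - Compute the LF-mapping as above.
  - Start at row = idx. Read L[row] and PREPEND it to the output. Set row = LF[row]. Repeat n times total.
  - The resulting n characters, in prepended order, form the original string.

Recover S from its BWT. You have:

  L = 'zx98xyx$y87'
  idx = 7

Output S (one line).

LF mapping: 10 5 4 2 6 8 7 0 9 3 1
Walk LF starting at row 7, prepending L[row]:
  step 1: row=7, L[7]='$', prepend. Next row=LF[7]=0
  step 2: row=0, L[0]='z', prepend. Next row=LF[0]=10
  step 3: row=10, L[10]='7', prepend. Next row=LF[10]=1
  step 4: row=1, L[1]='x', prepend. Next row=LF[1]=5
  step 5: row=5, L[5]='y', prepend. Next row=LF[5]=8
  step 6: row=8, L[8]='y', prepend. Next row=LF[8]=9
  step 7: row=9, L[9]='8', prepend. Next row=LF[9]=3
  step 8: row=3, L[3]='8', prepend. Next row=LF[3]=2
  step 9: row=2, L[2]='9', prepend. Next row=LF[2]=4
  step 10: row=4, L[4]='x', prepend. Next row=LF[4]=6
  step 11: row=6, L[6]='x', prepend. Next row=LF[6]=7
Reversed output: xx988yyx7z$

Answer: xx988yyx7z$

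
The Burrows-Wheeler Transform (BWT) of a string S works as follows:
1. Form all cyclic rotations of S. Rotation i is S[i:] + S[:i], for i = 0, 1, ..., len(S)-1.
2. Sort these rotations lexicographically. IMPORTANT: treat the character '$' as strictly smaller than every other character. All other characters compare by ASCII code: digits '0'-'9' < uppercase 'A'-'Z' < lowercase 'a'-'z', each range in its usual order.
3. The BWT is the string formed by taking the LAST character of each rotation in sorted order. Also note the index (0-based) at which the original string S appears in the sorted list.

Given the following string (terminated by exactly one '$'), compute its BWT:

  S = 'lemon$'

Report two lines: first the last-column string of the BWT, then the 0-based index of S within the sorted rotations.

All 6 rotations (rotation i = S[i:]+S[:i]):
  rot[0] = lemon$
  rot[1] = emon$l
  rot[2] = mon$le
  rot[3] = on$lem
  rot[4] = n$lemo
  rot[5] = $lemon
Sorted (with $ < everything):
  sorted[0] = $lemon  (last char: 'n')
  sorted[1] = emon$l  (last char: 'l')
  sorted[2] = lemon$  (last char: '$')
  sorted[3] = mon$le  (last char: 'e')
  sorted[4] = n$lemo  (last char: 'o')
  sorted[5] = on$lem  (last char: 'm')
Last column: nl$eom
Original string S is at sorted index 2

Answer: nl$eom
2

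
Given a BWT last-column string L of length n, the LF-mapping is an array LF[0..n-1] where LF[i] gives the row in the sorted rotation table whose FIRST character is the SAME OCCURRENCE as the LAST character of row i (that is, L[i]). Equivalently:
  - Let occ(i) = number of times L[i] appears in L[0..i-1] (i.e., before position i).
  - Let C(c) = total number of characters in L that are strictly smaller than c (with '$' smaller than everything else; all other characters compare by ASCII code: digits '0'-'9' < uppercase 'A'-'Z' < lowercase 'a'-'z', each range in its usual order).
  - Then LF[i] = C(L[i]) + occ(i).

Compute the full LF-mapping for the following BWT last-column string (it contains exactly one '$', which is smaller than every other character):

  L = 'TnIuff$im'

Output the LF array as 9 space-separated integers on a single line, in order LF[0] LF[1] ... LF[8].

Answer: 2 7 1 8 3 4 0 5 6

Derivation:
Char counts: '$':1, 'I':1, 'T':1, 'f':2, 'i':1, 'm':1, 'n':1, 'u':1
C (first-col start): C('$')=0, C('I')=1, C('T')=2, C('f')=3, C('i')=5, C('m')=6, C('n')=7, C('u')=8
L[0]='T': occ=0, LF[0]=C('T')+0=2+0=2
L[1]='n': occ=0, LF[1]=C('n')+0=7+0=7
L[2]='I': occ=0, LF[2]=C('I')+0=1+0=1
L[3]='u': occ=0, LF[3]=C('u')+0=8+0=8
L[4]='f': occ=0, LF[4]=C('f')+0=3+0=3
L[5]='f': occ=1, LF[5]=C('f')+1=3+1=4
L[6]='$': occ=0, LF[6]=C('$')+0=0+0=0
L[7]='i': occ=0, LF[7]=C('i')+0=5+0=5
L[8]='m': occ=0, LF[8]=C('m')+0=6+0=6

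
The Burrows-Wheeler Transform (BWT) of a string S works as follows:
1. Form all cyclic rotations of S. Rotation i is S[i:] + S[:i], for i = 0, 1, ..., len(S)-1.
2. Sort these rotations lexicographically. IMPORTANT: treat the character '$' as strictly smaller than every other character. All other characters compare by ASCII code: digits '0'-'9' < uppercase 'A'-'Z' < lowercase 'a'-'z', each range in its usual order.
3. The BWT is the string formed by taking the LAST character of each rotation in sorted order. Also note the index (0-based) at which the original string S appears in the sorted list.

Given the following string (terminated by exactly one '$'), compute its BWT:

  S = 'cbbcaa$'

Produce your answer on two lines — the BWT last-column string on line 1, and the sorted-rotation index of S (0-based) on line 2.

All 7 rotations (rotation i = S[i:]+S[:i]):
  rot[0] = cbbcaa$
  rot[1] = bbcaa$c
  rot[2] = bcaa$cb
  rot[3] = caa$cbb
  rot[4] = aa$cbbc
  rot[5] = a$cbbca
  rot[6] = $cbbcaa
Sorted (with $ < everything):
  sorted[0] = $cbbcaa  (last char: 'a')
  sorted[1] = a$cbbca  (last char: 'a')
  sorted[2] = aa$cbbc  (last char: 'c')
  sorted[3] = bbcaa$c  (last char: 'c')
  sorted[4] = bcaa$cb  (last char: 'b')
  sorted[5] = caa$cbb  (last char: 'b')
  sorted[6] = cbbcaa$  (last char: '$')
Last column: aaccbb$
Original string S is at sorted index 6

Answer: aaccbb$
6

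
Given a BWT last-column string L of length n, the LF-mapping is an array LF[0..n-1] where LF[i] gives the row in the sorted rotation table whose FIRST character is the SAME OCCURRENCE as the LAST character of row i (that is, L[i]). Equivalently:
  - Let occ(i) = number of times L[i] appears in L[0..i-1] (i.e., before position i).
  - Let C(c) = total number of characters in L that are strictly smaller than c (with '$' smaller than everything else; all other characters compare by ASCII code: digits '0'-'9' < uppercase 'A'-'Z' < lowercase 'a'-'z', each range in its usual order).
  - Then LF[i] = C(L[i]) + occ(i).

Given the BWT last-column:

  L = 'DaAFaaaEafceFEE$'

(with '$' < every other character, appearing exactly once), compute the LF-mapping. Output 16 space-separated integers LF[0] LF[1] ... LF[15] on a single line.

Char counts: '$':1, 'A':1, 'D':1, 'E':3, 'F':2, 'a':5, 'c':1, 'e':1, 'f':1
C (first-col start): C('$')=0, C('A')=1, C('D')=2, C('E')=3, C('F')=6, C('a')=8, C('c')=13, C('e')=14, C('f')=15
L[0]='D': occ=0, LF[0]=C('D')+0=2+0=2
L[1]='a': occ=0, LF[1]=C('a')+0=8+0=8
L[2]='A': occ=0, LF[2]=C('A')+0=1+0=1
L[3]='F': occ=0, LF[3]=C('F')+0=6+0=6
L[4]='a': occ=1, LF[4]=C('a')+1=8+1=9
L[5]='a': occ=2, LF[5]=C('a')+2=8+2=10
L[6]='a': occ=3, LF[6]=C('a')+3=8+3=11
L[7]='E': occ=0, LF[7]=C('E')+0=3+0=3
L[8]='a': occ=4, LF[8]=C('a')+4=8+4=12
L[9]='f': occ=0, LF[9]=C('f')+0=15+0=15
L[10]='c': occ=0, LF[10]=C('c')+0=13+0=13
L[11]='e': occ=0, LF[11]=C('e')+0=14+0=14
L[12]='F': occ=1, LF[12]=C('F')+1=6+1=7
L[13]='E': occ=1, LF[13]=C('E')+1=3+1=4
L[14]='E': occ=2, LF[14]=C('E')+2=3+2=5
L[15]='$': occ=0, LF[15]=C('$')+0=0+0=0

Answer: 2 8 1 6 9 10 11 3 12 15 13 14 7 4 5 0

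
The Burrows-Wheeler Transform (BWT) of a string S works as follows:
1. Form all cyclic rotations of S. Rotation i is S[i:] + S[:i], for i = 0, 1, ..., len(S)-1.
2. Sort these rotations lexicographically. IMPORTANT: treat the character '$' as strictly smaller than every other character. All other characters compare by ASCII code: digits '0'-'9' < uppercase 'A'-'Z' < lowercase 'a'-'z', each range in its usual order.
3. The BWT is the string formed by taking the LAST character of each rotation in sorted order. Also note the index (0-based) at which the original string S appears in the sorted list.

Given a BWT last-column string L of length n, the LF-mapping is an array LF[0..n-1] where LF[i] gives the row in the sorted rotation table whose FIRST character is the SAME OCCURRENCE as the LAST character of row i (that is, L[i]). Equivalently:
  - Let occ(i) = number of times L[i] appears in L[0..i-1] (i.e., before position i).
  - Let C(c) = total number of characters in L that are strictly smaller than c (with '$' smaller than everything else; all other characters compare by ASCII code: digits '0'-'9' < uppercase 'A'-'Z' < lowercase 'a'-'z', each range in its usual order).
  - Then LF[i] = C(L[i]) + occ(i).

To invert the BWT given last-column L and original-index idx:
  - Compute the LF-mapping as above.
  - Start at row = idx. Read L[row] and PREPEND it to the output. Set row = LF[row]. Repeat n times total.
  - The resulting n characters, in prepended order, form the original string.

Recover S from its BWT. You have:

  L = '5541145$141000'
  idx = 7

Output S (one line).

LF mapping: 11 12 8 4 5 9 13 0 6 10 7 1 2 3
Walk LF starting at row 7, prepending L[row]:
  step 1: row=7, L[7]='$', prepend. Next row=LF[7]=0
  step 2: row=0, L[0]='5', prepend. Next row=LF[0]=11
  step 3: row=11, L[11]='0', prepend. Next row=LF[11]=1
  step 4: row=1, L[1]='5', prepend. Next row=LF[1]=12
  step 5: row=12, L[12]='0', prepend. Next row=LF[12]=2
  step 6: row=2, L[2]='4', prepend. Next row=LF[2]=8
  step 7: row=8, L[8]='1', prepend. Next row=LF[8]=6
  step 8: row=6, L[6]='5', prepend. Next row=LF[6]=13
  step 9: row=13, L[13]='0', prepend. Next row=LF[13]=3
  step 10: row=3, L[3]='1', prepend. Next row=LF[3]=4
  step 11: row=4, L[4]='1', prepend. Next row=LF[4]=5
  step 12: row=5, L[5]='4', prepend. Next row=LF[5]=9
  step 13: row=9, L[9]='4', prepend. Next row=LF[9]=10
  step 14: row=10, L[10]='1', prepend. Next row=LF[10]=7
Reversed output: 1441105140505$

Answer: 1441105140505$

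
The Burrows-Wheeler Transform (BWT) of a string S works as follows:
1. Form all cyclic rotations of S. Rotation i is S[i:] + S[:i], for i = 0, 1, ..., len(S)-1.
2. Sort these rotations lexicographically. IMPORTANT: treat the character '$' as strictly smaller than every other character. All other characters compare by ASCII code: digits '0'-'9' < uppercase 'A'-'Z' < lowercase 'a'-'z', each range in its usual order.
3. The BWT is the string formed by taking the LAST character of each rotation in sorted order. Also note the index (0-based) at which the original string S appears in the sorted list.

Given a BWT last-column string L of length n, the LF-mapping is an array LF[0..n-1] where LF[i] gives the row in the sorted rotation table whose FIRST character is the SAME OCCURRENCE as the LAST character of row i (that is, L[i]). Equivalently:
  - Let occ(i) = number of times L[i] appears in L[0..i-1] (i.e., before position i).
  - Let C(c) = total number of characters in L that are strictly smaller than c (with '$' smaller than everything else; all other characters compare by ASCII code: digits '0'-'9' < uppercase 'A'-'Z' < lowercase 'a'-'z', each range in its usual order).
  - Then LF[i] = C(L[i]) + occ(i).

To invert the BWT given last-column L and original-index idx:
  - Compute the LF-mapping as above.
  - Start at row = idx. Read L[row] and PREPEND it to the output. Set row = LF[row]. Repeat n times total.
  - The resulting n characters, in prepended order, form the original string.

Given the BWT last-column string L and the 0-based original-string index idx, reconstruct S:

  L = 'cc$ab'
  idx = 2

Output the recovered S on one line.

LF mapping: 3 4 0 1 2
Walk LF starting at row 2, prepending L[row]:
  step 1: row=2, L[2]='$', prepend. Next row=LF[2]=0
  step 2: row=0, L[0]='c', prepend. Next row=LF[0]=3
  step 3: row=3, L[3]='a', prepend. Next row=LF[3]=1
  step 4: row=1, L[1]='c', prepend. Next row=LF[1]=4
  step 5: row=4, L[4]='b', prepend. Next row=LF[4]=2
Reversed output: bcac$

Answer: bcac$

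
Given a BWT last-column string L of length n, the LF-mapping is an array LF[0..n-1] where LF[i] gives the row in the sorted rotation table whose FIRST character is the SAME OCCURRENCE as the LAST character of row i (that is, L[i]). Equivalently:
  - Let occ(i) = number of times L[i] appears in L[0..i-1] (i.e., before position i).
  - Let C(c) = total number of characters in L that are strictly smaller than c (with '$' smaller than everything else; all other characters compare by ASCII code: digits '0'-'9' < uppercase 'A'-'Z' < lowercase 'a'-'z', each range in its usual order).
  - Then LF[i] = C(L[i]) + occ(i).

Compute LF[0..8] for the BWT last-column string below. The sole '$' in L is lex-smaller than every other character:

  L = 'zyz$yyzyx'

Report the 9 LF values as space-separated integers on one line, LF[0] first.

Char counts: '$':1, 'x':1, 'y':4, 'z':3
C (first-col start): C('$')=0, C('x')=1, C('y')=2, C('z')=6
L[0]='z': occ=0, LF[0]=C('z')+0=6+0=6
L[1]='y': occ=0, LF[1]=C('y')+0=2+0=2
L[2]='z': occ=1, LF[2]=C('z')+1=6+1=7
L[3]='$': occ=0, LF[3]=C('$')+0=0+0=0
L[4]='y': occ=1, LF[4]=C('y')+1=2+1=3
L[5]='y': occ=2, LF[5]=C('y')+2=2+2=4
L[6]='z': occ=2, LF[6]=C('z')+2=6+2=8
L[7]='y': occ=3, LF[7]=C('y')+3=2+3=5
L[8]='x': occ=0, LF[8]=C('x')+0=1+0=1

Answer: 6 2 7 0 3 4 8 5 1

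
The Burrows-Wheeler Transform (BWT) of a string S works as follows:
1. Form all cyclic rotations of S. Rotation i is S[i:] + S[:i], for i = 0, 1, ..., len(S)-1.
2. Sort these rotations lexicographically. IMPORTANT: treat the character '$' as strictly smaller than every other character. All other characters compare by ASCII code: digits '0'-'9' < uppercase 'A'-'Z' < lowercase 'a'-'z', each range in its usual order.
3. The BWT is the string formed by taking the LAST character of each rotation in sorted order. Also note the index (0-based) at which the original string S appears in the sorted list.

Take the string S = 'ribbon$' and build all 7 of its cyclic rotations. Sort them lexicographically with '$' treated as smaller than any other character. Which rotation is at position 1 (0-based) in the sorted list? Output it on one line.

All 7 rotations (rotation i = S[i:]+S[:i]):
  rot[0] = ribbon$
  rot[1] = ibbon$r
  rot[2] = bbon$ri
  rot[3] = bon$rib
  rot[4] = on$ribb
  rot[5] = n$ribbo
  rot[6] = $ribbon
Sorted (with $ < everything):
  sorted[0] = $ribbon
  sorted[1] = bbon$ri
  sorted[2] = bon$rib
  sorted[3] = ibbon$r
  sorted[4] = n$ribbo
  sorted[5] = on$ribb
  sorted[6] = ribbon$
sorted[1] = bbon$ri

Answer: bbon$ri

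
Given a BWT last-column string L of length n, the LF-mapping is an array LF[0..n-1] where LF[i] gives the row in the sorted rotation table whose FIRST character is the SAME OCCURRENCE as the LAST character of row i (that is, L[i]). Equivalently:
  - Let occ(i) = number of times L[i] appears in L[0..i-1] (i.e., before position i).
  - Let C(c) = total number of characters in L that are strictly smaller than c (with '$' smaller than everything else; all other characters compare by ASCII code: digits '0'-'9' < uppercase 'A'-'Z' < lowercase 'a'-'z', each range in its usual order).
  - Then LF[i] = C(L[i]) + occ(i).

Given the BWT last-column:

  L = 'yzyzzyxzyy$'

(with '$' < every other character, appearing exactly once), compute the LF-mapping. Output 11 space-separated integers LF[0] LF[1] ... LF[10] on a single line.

Char counts: '$':1, 'x':1, 'y':5, 'z':4
C (first-col start): C('$')=0, C('x')=1, C('y')=2, C('z')=7
L[0]='y': occ=0, LF[0]=C('y')+0=2+0=2
L[1]='z': occ=0, LF[1]=C('z')+0=7+0=7
L[2]='y': occ=1, LF[2]=C('y')+1=2+1=3
L[3]='z': occ=1, LF[3]=C('z')+1=7+1=8
L[4]='z': occ=2, LF[4]=C('z')+2=7+2=9
L[5]='y': occ=2, LF[5]=C('y')+2=2+2=4
L[6]='x': occ=0, LF[6]=C('x')+0=1+0=1
L[7]='z': occ=3, LF[7]=C('z')+3=7+3=10
L[8]='y': occ=3, LF[8]=C('y')+3=2+3=5
L[9]='y': occ=4, LF[9]=C('y')+4=2+4=6
L[10]='$': occ=0, LF[10]=C('$')+0=0+0=0

Answer: 2 7 3 8 9 4 1 10 5 6 0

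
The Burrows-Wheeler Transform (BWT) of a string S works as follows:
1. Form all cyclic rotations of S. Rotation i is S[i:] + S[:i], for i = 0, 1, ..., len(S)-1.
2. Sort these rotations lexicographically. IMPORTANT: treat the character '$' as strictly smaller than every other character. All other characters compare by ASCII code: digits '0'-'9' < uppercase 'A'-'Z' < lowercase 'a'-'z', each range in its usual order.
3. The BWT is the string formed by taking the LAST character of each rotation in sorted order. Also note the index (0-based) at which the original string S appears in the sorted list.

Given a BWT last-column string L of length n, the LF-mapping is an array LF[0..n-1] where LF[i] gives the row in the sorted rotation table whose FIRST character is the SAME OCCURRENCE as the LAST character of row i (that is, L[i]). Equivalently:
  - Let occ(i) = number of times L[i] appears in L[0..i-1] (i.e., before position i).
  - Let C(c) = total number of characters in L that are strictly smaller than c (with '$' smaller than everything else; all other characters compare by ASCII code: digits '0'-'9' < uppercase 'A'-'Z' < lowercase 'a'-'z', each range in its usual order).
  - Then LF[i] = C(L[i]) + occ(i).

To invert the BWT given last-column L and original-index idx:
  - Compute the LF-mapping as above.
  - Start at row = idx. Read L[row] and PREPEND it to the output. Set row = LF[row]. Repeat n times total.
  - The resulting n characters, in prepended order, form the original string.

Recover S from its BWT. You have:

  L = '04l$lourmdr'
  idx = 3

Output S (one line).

LF mapping: 1 2 4 0 5 7 10 8 6 3 9
Walk LF starting at row 3, prepending L[row]:
  step 1: row=3, L[3]='$', prepend. Next row=LF[3]=0
  step 2: row=0, L[0]='0', prepend. Next row=LF[0]=1
  step 3: row=1, L[1]='4', prepend. Next row=LF[1]=2
  step 4: row=2, L[2]='l', prepend. Next row=LF[2]=4
  step 5: row=4, L[4]='l', prepend. Next row=LF[4]=5
  step 6: row=5, L[5]='o', prepend. Next row=LF[5]=7
  step 7: row=7, L[7]='r', prepend. Next row=LF[7]=8
  step 8: row=8, L[8]='m', prepend. Next row=LF[8]=6
  step 9: row=6, L[6]='u', prepend. Next row=LF[6]=10
  step 10: row=10, L[10]='r', prepend. Next row=LF[10]=9
  step 11: row=9, L[9]='d', prepend. Next row=LF[9]=3
Reversed output: drumroll40$

Answer: drumroll40$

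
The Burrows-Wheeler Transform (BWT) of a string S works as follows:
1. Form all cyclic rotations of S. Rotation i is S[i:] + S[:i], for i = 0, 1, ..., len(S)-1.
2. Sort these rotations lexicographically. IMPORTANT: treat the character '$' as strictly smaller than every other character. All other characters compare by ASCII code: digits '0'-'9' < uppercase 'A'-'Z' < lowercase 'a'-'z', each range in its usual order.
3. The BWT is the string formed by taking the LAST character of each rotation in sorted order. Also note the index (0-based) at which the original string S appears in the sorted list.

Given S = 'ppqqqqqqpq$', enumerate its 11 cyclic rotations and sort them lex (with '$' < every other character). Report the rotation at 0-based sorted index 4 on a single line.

Answer: q$ppqqqqqqp

Derivation:
All 11 rotations (rotation i = S[i:]+S[:i]):
  rot[0] = ppqqqqqqpq$
  rot[1] = pqqqqqqpq$p
  rot[2] = qqqqqqpq$pp
  rot[3] = qqqqqpq$ppq
  rot[4] = qqqqpq$ppqq
  rot[5] = qqqpq$ppqqq
  rot[6] = qqpq$ppqqqq
  rot[7] = qpq$ppqqqqq
  rot[8] = pq$ppqqqqqq
  rot[9] = q$ppqqqqqqp
  rot[10] = $ppqqqqqqpq
Sorted (with $ < everything):
  sorted[0] = $ppqqqqqqpq
  sorted[1] = ppqqqqqqpq$
  sorted[2] = pq$ppqqqqqq
  sorted[3] = pqqqqqqpq$p
  sorted[4] = q$ppqqqqqqp
  sorted[5] = qpq$ppqqqqq
  sorted[6] = qqpq$ppqqqq
  sorted[7] = qqqpq$ppqqq
  sorted[8] = qqqqpq$ppqq
  sorted[9] = qqqqqpq$ppq
  sorted[10] = qqqqqqpq$pp
sorted[4] = q$ppqqqqqqp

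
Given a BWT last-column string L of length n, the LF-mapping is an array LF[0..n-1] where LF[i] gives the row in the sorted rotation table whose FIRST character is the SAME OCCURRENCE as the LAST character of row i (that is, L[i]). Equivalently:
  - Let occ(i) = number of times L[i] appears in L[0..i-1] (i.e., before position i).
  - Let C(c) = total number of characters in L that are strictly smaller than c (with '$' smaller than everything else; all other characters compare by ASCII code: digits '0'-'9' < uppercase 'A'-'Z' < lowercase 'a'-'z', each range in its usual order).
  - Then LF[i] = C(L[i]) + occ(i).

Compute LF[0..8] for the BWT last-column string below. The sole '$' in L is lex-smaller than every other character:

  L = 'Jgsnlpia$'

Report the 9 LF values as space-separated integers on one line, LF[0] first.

Answer: 1 3 8 6 5 7 4 2 0

Derivation:
Char counts: '$':1, 'J':1, 'a':1, 'g':1, 'i':1, 'l':1, 'n':1, 'p':1, 's':1
C (first-col start): C('$')=0, C('J')=1, C('a')=2, C('g')=3, C('i')=4, C('l')=5, C('n')=6, C('p')=7, C('s')=8
L[0]='J': occ=0, LF[0]=C('J')+0=1+0=1
L[1]='g': occ=0, LF[1]=C('g')+0=3+0=3
L[2]='s': occ=0, LF[2]=C('s')+0=8+0=8
L[3]='n': occ=0, LF[3]=C('n')+0=6+0=6
L[4]='l': occ=0, LF[4]=C('l')+0=5+0=5
L[5]='p': occ=0, LF[5]=C('p')+0=7+0=7
L[6]='i': occ=0, LF[6]=C('i')+0=4+0=4
L[7]='a': occ=0, LF[7]=C('a')+0=2+0=2
L[8]='$': occ=0, LF[8]=C('$')+0=0+0=0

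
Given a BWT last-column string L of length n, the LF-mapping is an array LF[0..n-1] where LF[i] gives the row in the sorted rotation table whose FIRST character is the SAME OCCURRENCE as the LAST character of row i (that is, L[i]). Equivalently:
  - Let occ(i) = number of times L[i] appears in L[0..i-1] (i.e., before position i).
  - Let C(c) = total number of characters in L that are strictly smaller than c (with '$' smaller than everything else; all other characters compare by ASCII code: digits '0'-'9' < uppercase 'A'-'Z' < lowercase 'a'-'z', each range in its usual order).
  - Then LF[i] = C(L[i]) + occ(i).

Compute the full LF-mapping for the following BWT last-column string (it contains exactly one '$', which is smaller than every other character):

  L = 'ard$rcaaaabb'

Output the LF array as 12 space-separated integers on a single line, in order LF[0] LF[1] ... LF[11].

Char counts: '$':1, 'a':5, 'b':2, 'c':1, 'd':1, 'r':2
C (first-col start): C('$')=0, C('a')=1, C('b')=6, C('c')=8, C('d')=9, C('r')=10
L[0]='a': occ=0, LF[0]=C('a')+0=1+0=1
L[1]='r': occ=0, LF[1]=C('r')+0=10+0=10
L[2]='d': occ=0, LF[2]=C('d')+0=9+0=9
L[3]='$': occ=0, LF[3]=C('$')+0=0+0=0
L[4]='r': occ=1, LF[4]=C('r')+1=10+1=11
L[5]='c': occ=0, LF[5]=C('c')+0=8+0=8
L[6]='a': occ=1, LF[6]=C('a')+1=1+1=2
L[7]='a': occ=2, LF[7]=C('a')+2=1+2=3
L[8]='a': occ=3, LF[8]=C('a')+3=1+3=4
L[9]='a': occ=4, LF[9]=C('a')+4=1+4=5
L[10]='b': occ=0, LF[10]=C('b')+0=6+0=6
L[11]='b': occ=1, LF[11]=C('b')+1=6+1=7

Answer: 1 10 9 0 11 8 2 3 4 5 6 7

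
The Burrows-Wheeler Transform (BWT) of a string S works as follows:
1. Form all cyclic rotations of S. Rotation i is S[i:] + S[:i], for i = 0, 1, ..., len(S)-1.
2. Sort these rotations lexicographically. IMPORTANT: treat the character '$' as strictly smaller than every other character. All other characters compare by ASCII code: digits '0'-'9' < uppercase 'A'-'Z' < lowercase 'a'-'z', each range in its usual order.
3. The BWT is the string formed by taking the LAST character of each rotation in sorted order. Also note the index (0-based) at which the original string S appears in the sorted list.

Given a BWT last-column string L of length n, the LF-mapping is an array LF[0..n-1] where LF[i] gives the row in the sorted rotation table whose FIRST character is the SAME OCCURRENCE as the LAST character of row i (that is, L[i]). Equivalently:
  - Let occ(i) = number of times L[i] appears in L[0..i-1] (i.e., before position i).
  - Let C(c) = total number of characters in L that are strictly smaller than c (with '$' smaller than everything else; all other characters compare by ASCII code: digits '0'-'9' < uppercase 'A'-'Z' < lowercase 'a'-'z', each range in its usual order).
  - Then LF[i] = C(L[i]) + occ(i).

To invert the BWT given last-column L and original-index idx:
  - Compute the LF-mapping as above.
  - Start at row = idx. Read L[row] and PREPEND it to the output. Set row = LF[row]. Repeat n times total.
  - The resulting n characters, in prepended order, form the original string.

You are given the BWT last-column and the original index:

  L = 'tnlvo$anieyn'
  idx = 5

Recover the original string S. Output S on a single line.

LF mapping: 9 5 4 10 8 0 1 6 3 2 11 7
Walk LF starting at row 5, prepending L[row]:
  step 1: row=5, L[5]='$', prepend. Next row=LF[5]=0
  step 2: row=0, L[0]='t', prepend. Next row=LF[0]=9
  step 3: row=9, L[9]='e', prepend. Next row=LF[9]=2
  step 4: row=2, L[2]='l', prepend. Next row=LF[2]=4
  step 5: row=4, L[4]='o', prepend. Next row=LF[4]=8
  step 6: row=8, L[8]='i', prepend. Next row=LF[8]=3
  step 7: row=3, L[3]='v', prepend. Next row=LF[3]=10
  step 8: row=10, L[10]='y', prepend. Next row=LF[10]=11
  step 9: row=11, L[11]='n', prepend. Next row=LF[11]=7
  step 10: row=7, L[7]='n', prepend. Next row=LF[7]=6
  step 11: row=6, L[6]='a', prepend. Next row=LF[6]=1
  step 12: row=1, L[1]='n', prepend. Next row=LF[1]=5
Reversed output: nannyviolet$

Answer: nannyviolet$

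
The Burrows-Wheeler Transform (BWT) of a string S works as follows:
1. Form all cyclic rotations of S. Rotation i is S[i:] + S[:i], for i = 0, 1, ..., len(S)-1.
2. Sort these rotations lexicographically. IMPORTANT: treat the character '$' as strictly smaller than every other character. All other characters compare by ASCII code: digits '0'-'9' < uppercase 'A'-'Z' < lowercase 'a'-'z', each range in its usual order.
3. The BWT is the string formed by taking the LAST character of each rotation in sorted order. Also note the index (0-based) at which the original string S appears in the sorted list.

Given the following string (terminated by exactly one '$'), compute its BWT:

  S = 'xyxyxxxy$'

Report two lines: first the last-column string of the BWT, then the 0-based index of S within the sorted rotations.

All 9 rotations (rotation i = S[i:]+S[:i]):
  rot[0] = xyxyxxxy$
  rot[1] = yxyxxxy$x
  rot[2] = xyxxxy$xy
  rot[3] = yxxxy$xyx
  rot[4] = xxxy$xyxy
  rot[5] = xxy$xyxyx
  rot[6] = xy$xyxyxx
  rot[7] = y$xyxyxxx
  rot[8] = $xyxyxxxy
Sorted (with $ < everything):
  sorted[0] = $xyxyxxxy  (last char: 'y')
  sorted[1] = xxxy$xyxy  (last char: 'y')
  sorted[2] = xxy$xyxyx  (last char: 'x')
  sorted[3] = xy$xyxyxx  (last char: 'x')
  sorted[4] = xyxxxy$xy  (last char: 'y')
  sorted[5] = xyxyxxxy$  (last char: '$')
  sorted[6] = y$xyxyxxx  (last char: 'x')
  sorted[7] = yxxxy$xyx  (last char: 'x')
  sorted[8] = yxyxxxy$x  (last char: 'x')
Last column: yyxxy$xxx
Original string S is at sorted index 5

Answer: yyxxy$xxx
5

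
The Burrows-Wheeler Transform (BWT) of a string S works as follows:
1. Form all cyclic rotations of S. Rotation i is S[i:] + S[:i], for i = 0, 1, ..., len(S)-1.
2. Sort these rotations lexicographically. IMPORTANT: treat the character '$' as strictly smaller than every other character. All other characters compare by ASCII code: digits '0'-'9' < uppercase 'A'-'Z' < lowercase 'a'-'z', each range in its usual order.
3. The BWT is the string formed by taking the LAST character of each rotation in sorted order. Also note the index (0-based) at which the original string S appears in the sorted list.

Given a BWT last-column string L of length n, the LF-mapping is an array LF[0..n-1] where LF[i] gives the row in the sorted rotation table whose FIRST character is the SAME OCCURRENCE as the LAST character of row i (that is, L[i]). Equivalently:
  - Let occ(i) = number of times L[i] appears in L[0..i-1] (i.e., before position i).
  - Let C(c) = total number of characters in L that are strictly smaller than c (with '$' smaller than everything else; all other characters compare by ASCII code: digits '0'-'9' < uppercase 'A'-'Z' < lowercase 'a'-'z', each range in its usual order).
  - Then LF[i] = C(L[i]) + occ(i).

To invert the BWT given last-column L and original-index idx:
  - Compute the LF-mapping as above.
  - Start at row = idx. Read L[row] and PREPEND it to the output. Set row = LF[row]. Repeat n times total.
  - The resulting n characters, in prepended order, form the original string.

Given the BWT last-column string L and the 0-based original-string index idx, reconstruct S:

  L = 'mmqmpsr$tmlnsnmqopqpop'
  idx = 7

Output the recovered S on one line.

Answer: npmmlospqrmptnpsmoqqm$

Derivation:
LF mapping: 2 3 15 4 11 19 18 0 21 5 1 7 20 8 6 16 9 12 17 13 10 14
Walk LF starting at row 7, prepending L[row]:
  step 1: row=7, L[7]='$', prepend. Next row=LF[7]=0
  step 2: row=0, L[0]='m', prepend. Next row=LF[0]=2
  step 3: row=2, L[2]='q', prepend. Next row=LF[2]=15
  step 4: row=15, L[15]='q', prepend. Next row=LF[15]=16
  step 5: row=16, L[16]='o', prepend. Next row=LF[16]=9
  step 6: row=9, L[9]='m', prepend. Next row=LF[9]=5
  step 7: row=5, L[5]='s', prepend. Next row=LF[5]=19
  step 8: row=19, L[19]='p', prepend. Next row=LF[19]=13
  step 9: row=13, L[13]='n', prepend. Next row=LF[13]=8
  step 10: row=8, L[8]='t', prepend. Next row=LF[8]=21
  step 11: row=21, L[21]='p', prepend. Next row=LF[21]=14
  step 12: row=14, L[14]='m', prepend. Next row=LF[14]=6
  step 13: row=6, L[6]='r', prepend. Next row=LF[6]=18
  step 14: row=18, L[18]='q', prepend. Next row=LF[18]=17
  step 15: row=17, L[17]='p', prepend. Next row=LF[17]=12
  step 16: row=12, L[12]='s', prepend. Next row=LF[12]=20
  step 17: row=20, L[20]='o', prepend. Next row=LF[20]=10
  step 18: row=10, L[10]='l', prepend. Next row=LF[10]=1
  step 19: row=1, L[1]='m', prepend. Next row=LF[1]=3
  step 20: row=3, L[3]='m', prepend. Next row=LF[3]=4
  step 21: row=4, L[4]='p', prepend. Next row=LF[4]=11
  step 22: row=11, L[11]='n', prepend. Next row=LF[11]=7
Reversed output: npmmlospqrmptnpsmoqqm$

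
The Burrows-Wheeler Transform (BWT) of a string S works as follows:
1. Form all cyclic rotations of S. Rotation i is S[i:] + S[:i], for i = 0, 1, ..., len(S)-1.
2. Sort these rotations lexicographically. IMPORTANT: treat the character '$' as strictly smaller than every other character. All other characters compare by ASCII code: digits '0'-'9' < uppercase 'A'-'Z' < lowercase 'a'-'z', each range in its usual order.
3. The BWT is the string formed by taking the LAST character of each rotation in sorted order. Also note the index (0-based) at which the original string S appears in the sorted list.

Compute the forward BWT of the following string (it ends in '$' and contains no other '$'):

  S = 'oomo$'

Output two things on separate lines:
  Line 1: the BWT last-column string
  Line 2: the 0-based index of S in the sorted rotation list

Answer: oomo$
4

Derivation:
All 5 rotations (rotation i = S[i:]+S[:i]):
  rot[0] = oomo$
  rot[1] = omo$o
  rot[2] = mo$oo
  rot[3] = o$oom
  rot[4] = $oomo
Sorted (with $ < everything):
  sorted[0] = $oomo  (last char: 'o')
  sorted[1] = mo$oo  (last char: 'o')
  sorted[2] = o$oom  (last char: 'm')
  sorted[3] = omo$o  (last char: 'o')
  sorted[4] = oomo$  (last char: '$')
Last column: oomo$
Original string S is at sorted index 4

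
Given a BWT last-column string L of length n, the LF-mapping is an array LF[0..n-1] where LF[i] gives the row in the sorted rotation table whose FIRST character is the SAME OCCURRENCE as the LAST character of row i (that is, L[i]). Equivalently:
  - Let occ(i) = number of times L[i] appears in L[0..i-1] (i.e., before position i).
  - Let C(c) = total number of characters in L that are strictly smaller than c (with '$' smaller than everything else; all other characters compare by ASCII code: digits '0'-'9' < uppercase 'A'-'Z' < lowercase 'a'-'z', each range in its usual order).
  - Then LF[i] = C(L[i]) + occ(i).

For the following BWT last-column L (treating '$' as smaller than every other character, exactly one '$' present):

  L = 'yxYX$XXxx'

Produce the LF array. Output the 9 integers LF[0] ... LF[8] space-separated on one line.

Char counts: '$':1, 'X':3, 'Y':1, 'x':3, 'y':1
C (first-col start): C('$')=0, C('X')=1, C('Y')=4, C('x')=5, C('y')=8
L[0]='y': occ=0, LF[0]=C('y')+0=8+0=8
L[1]='x': occ=0, LF[1]=C('x')+0=5+0=5
L[2]='Y': occ=0, LF[2]=C('Y')+0=4+0=4
L[3]='X': occ=0, LF[3]=C('X')+0=1+0=1
L[4]='$': occ=0, LF[4]=C('$')+0=0+0=0
L[5]='X': occ=1, LF[5]=C('X')+1=1+1=2
L[6]='X': occ=2, LF[6]=C('X')+2=1+2=3
L[7]='x': occ=1, LF[7]=C('x')+1=5+1=6
L[8]='x': occ=2, LF[8]=C('x')+2=5+2=7

Answer: 8 5 4 1 0 2 3 6 7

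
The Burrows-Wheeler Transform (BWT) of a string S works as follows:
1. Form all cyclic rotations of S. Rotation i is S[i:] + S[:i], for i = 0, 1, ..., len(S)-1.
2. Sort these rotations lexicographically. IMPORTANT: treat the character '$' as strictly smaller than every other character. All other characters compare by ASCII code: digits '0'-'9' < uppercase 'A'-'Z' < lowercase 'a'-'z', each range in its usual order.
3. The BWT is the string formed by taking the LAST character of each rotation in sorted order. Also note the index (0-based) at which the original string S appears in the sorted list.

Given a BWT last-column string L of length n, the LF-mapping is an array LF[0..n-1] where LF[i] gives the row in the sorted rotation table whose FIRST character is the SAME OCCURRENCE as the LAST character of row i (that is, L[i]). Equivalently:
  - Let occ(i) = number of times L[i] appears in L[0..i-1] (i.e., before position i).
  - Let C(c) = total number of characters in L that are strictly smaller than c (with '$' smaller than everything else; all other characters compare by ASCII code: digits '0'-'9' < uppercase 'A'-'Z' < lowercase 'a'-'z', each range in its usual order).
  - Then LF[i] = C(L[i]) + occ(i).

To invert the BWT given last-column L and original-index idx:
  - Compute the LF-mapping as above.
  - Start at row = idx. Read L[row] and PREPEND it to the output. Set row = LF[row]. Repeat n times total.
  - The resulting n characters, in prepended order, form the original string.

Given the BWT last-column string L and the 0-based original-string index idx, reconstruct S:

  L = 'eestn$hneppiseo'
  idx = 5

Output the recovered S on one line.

Answer: hippotennessee$

Derivation:
LF mapping: 1 2 12 14 7 0 5 8 3 10 11 6 13 4 9
Walk LF starting at row 5, prepending L[row]:
  step 1: row=5, L[5]='$', prepend. Next row=LF[5]=0
  step 2: row=0, L[0]='e', prepend. Next row=LF[0]=1
  step 3: row=1, L[1]='e', prepend. Next row=LF[1]=2
  step 4: row=2, L[2]='s', prepend. Next row=LF[2]=12
  step 5: row=12, L[12]='s', prepend. Next row=LF[12]=13
  step 6: row=13, L[13]='e', prepend. Next row=LF[13]=4
  step 7: row=4, L[4]='n', prepend. Next row=LF[4]=7
  step 8: row=7, L[7]='n', prepend. Next row=LF[7]=8
  step 9: row=8, L[8]='e', prepend. Next row=LF[8]=3
  step 10: row=3, L[3]='t', prepend. Next row=LF[3]=14
  step 11: row=14, L[14]='o', prepend. Next row=LF[14]=9
  step 12: row=9, L[9]='p', prepend. Next row=LF[9]=10
  step 13: row=10, L[10]='p', prepend. Next row=LF[10]=11
  step 14: row=11, L[11]='i', prepend. Next row=LF[11]=6
  step 15: row=6, L[6]='h', prepend. Next row=LF[6]=5
Reversed output: hippotennessee$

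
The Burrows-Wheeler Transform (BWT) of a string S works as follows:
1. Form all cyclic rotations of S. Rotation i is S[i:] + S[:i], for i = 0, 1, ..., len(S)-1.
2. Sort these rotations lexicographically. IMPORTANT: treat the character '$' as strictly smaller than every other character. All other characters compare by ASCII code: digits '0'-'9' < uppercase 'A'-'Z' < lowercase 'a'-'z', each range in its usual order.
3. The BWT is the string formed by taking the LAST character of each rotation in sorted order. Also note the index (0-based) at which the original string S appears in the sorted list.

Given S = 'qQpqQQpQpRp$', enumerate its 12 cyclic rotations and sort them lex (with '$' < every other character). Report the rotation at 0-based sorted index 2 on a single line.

Answer: QpQpRp$qQpqQ

Derivation:
All 12 rotations (rotation i = S[i:]+S[:i]):
  rot[0] = qQpqQQpQpRp$
  rot[1] = QpqQQpQpRp$q
  rot[2] = pqQQpQpRp$qQ
  rot[3] = qQQpQpRp$qQp
  rot[4] = QQpQpRp$qQpq
  rot[5] = QpQpRp$qQpqQ
  rot[6] = pQpRp$qQpqQQ
  rot[7] = QpRp$qQpqQQp
  rot[8] = pRp$qQpqQQpQ
  rot[9] = Rp$qQpqQQpQp
  rot[10] = p$qQpqQQpQpR
  rot[11] = $qQpqQQpQpRp
Sorted (with $ < everything):
  sorted[0] = $qQpqQQpQpRp
  sorted[1] = QQpQpRp$qQpq
  sorted[2] = QpQpRp$qQpqQ
  sorted[3] = QpRp$qQpqQQp
  sorted[4] = QpqQQpQpRp$q
  sorted[5] = Rp$qQpqQQpQp
  sorted[6] = p$qQpqQQpQpR
  sorted[7] = pQpRp$qQpqQQ
  sorted[8] = pRp$qQpqQQpQ
  sorted[9] = pqQQpQpRp$qQ
  sorted[10] = qQQpQpRp$qQp
  sorted[11] = qQpqQQpQpRp$
sorted[2] = QpQpRp$qQpqQ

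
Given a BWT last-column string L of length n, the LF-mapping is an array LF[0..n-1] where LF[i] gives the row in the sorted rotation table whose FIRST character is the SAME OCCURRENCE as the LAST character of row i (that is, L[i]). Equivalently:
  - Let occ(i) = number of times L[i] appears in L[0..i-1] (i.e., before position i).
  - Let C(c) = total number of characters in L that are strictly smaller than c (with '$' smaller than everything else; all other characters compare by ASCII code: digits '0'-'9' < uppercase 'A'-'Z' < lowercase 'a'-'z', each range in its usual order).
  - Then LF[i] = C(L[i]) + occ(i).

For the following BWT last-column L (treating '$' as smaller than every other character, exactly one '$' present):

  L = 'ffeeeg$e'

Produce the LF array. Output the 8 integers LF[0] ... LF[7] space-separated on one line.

Answer: 5 6 1 2 3 7 0 4

Derivation:
Char counts: '$':1, 'e':4, 'f':2, 'g':1
C (first-col start): C('$')=0, C('e')=1, C('f')=5, C('g')=7
L[0]='f': occ=0, LF[0]=C('f')+0=5+0=5
L[1]='f': occ=1, LF[1]=C('f')+1=5+1=6
L[2]='e': occ=0, LF[2]=C('e')+0=1+0=1
L[3]='e': occ=1, LF[3]=C('e')+1=1+1=2
L[4]='e': occ=2, LF[4]=C('e')+2=1+2=3
L[5]='g': occ=0, LF[5]=C('g')+0=7+0=7
L[6]='$': occ=0, LF[6]=C('$')+0=0+0=0
L[7]='e': occ=3, LF[7]=C('e')+3=1+3=4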